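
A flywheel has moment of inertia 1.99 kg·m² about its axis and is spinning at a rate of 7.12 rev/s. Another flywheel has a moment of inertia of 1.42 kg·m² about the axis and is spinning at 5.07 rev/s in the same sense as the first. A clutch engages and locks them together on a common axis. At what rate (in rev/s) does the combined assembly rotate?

No external torque acts about the common axis, so total angular momentum is conserved.
Taking A's sense as positive: L = (1.990)(7.12) + (1.420)(5.07) = 21.37 kg·m²·rev/s.
Combined I = 1.990 + 1.420 = 3.410 kg·m².
ω_f = L / I = 21.37 / 3.410 = 6.266 rev/s.

|ω_f| ≈ 6.27 rev/s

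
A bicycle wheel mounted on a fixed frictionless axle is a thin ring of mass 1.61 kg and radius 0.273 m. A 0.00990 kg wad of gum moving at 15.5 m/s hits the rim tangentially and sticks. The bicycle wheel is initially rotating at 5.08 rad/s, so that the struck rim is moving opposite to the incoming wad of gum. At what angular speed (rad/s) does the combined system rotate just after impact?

|ω_f| ≈ 4.70 rad/s

About the axle the impulsive forces during the collision are internal, so angular momentum about that axis is conserved.
I_p = (1.61)(0.273)² = 0.1200 kg·m². Taking the sense of the wad of gum's angular momentum as positive, L_{wad} = m v R = (0.00990)(15.5)(0.273) = 0.04189 kg·m²/s.
L_i = −I_p ω_p + m v R = −(0.1200)(5.08) + 0.04189 = -0.5677 kg·m²/s.
After sticking, I_f = I_p + m R² = 0.1200 + (0.00990)(0.273)² = 0.1207 kg·m².
ω_f = L_i / I_f = -0.5677 / 0.1207 = -4.702 rad/s.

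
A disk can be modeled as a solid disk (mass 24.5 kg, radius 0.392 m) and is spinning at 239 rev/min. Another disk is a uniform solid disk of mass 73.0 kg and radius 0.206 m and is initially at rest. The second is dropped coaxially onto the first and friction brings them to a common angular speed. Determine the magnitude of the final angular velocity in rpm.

|ω_f| ≈ 131 rpm

No external torque acts about the common axis, so total angular momentum is conserved.
Moments of inertia: I_A = ½(24.5)(0.392)² = 1.882 kg·m²; I_B = ½(73.0)(0.206)² = 1.549 kg·m².
Taking A's sense as positive: L = (1.882)(239) = 449.9 kg·m²·rpm.
Combined I = 1.882 + 1.549 = 3.431 kg·m².
ω_f = L / I = 449.9 / 3.431 = 131.1 rpm.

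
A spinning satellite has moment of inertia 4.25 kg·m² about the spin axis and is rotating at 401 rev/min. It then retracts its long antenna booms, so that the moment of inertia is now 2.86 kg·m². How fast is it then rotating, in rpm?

Angular momentum about the spin axis is conserved since the torque about it is zero.
ω₂ = I₁ω₁ / I₂ = (4.250)(401 rpm) / (2.860) = 595.9 rpm.

ω₂ ≈ 596 rpm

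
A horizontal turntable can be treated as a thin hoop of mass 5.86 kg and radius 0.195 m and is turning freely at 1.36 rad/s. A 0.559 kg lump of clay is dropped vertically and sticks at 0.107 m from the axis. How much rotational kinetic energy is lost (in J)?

The added mass arrives with no angular momentum about the axis, and any external torque about the axis is negligible, so the system's angular momentum is conserved.
I_p = (5.86)(0.195)² = 0.2228 kg·m².
Added inertia Σmr² = (0.559)(0.107)² = 0.006400 kg·m²; I_f = 0.2228 + 0.006400 = 0.2292 kg·m².
ω_f = I_p ω_i / I_f = (0.2228)(1.36) / 0.2292 = 1.322 rad/s.
KE_i = ½(0.2228)(1.360 rad/s)² = 0.2061 J; KE_f = ½(0.2292)(1.322)² = 0.2003 J.

energy lost ≈ 0.00575 J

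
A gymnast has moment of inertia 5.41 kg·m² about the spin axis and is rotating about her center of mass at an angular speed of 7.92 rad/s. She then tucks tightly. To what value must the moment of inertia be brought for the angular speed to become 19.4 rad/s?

No external torque acts about the spin axis, so angular momentum is conserved.
I₂ = I₁ω₁ / ω₂ = (5.41)(7.92) / (19.4) = 2.209 kg·m².

I₂ ≈ 2.21 kg·m²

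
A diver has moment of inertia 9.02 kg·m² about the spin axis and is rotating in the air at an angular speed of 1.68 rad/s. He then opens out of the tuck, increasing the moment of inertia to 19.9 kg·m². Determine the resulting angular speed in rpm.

No external torque acts about the spin axis, so angular momentum is conserved.
ω₂ = I₁ω₁ / I₂ = (9.020)(1.68 rad/s) / (19.90) = 0.7615 rad/s = 7.272 rpm.

ω₂ ≈ 7.27 rpm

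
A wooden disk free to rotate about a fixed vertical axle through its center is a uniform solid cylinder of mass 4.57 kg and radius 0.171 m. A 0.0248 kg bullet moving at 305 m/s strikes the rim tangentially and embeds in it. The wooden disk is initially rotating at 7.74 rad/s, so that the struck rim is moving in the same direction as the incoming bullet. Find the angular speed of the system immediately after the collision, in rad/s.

About the axle the impulsive forces during the collision are internal, so angular momentum about that axis is conserved.
I_p = ½(4.57)(0.171)² = 0.06682 kg·m². Taking the sense of the bullet's angular momentum as positive, L_{bullet} = m v R = (0.0248)(305)(0.171) = 1.293 kg·m²/s.
L_i = +I_p ω_p + m v R = +(0.06682)(7.74) + 1.293 = 1.811 kg·m²/s.
After sticking, I_f = I_p + m R² = 0.06682 + (0.0248)(0.171)² = 0.06754 kg·m².
ω_f = L_i / I_f = 1.811 / 0.06754 = 26.81 rad/s.

|ω_f| ≈ 26.8 rad/s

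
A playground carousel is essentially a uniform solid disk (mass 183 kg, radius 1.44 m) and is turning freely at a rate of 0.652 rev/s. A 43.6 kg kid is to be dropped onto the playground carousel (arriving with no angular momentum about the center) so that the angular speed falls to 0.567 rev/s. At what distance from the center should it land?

r ≈ 0.808 m

The added mass arrives with no angular momentum about the center, and any external torque about the center is negligible, so the system's angular momentum is conserved.
I_p = ½(183)(1.44)² = 189.7 kg·m².
I_p ω_i = (I_p + m r²) ω_f ⇒ m r² = I_p(ω_i/ω_f − 1) = 189.7(0.652/0.567 − 1) = 28.44 kg·m².
r = √(28.44/43.6) = 0.8077 m.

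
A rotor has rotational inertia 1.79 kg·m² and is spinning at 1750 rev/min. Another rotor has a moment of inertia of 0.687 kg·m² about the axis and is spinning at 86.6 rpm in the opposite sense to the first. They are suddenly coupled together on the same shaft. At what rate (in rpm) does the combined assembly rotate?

The coupling torques are internal; angular momentum about the shared axis is conserved.
Taking A's sense as positive: L = (1.790)(1750) − (0.6870)(86.6) = 3073 kg·m²·rpm.
Combined I = 1.790 + 0.6870 = 2.477 kg·m².
ω_f = L / I = 3073 / 2.477 = 1241 rpm.

|ω_f| ≈ 1240 rpm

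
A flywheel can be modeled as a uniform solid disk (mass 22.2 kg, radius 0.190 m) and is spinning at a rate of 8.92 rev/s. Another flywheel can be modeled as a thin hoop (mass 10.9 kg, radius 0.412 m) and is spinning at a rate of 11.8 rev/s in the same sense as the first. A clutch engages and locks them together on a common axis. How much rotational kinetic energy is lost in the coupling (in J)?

No external torque acts about the common axis, so total angular momentum is conserved.
Moments of inertia: I_A = ½(22.2)(0.190)² = 0.4007 kg·m²; I_B = (10.9)(0.412)² = 1.850 kg·m².
Taking A's sense as positive: L = (0.4007)(8.92) + (1.850)(11.8) = 25.41 kg·m²·rev/s.
Combined I = 0.4007 + 1.850 = 2.251 kg·m².
ω_f = L / I = 25.41 / 2.251 = 11.29 rev/s.
KE_i = ½ΣIω² = 5715 J; KE_f = ½(2.251)(70.92)² = 5661 J.

ΔKE lost ≈ 53.9 J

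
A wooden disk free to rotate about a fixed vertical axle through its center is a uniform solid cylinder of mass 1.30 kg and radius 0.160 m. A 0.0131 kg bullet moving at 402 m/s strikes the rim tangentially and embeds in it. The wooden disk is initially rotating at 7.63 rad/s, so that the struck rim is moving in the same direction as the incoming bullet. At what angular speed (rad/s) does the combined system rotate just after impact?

|ω_f| ≈ 57.1 rad/s

About the axle the impulsive forces during the collision are internal, so angular momentum about that axis is conserved.
I_p = ½(1.30)(0.160)² = 0.01664 kg·m². Taking the sense of the bullet's angular momentum as positive, L_{bullet} = m v R = (0.0131)(402)(0.160) = 0.8426 kg·m²/s.
L_i = +I_p ω_p + m v R = +(0.01664)(7.63) + 0.8426 = 0.9696 kg·m²/s.
After sticking, I_f = I_p + m R² = 0.01664 + (0.0131)(0.160)² = 0.01698 kg·m².
ω_f = L_i / I_f = 0.9696 / 0.01698 = 57.12 rad/s.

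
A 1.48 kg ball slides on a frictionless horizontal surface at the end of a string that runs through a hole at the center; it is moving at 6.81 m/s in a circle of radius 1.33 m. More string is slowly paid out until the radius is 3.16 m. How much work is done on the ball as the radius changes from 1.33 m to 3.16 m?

Central (radial) force ⇒ zero torque about the center ⇒ m v r is constant.
v₂ = v₁ r₁ / r₂ = (6.81)(1.33) / (3.16) = 2.866 m/s.
W = ΔKE = ½m(v₂² − v₁²) = -28.24 J.

W ≈ -28.2 J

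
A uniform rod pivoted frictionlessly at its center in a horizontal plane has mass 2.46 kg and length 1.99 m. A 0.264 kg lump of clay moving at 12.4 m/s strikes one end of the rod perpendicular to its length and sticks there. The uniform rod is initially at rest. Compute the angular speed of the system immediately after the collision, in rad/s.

About the pivot the impulsive forces during the collision are internal, so angular momentum about that axis is conserved.
I_p = (1/12)(2.46)(1.99)² = 0.8118 kg·m². Taking the sense of the lump of clay's angular momentum as positive, L_{lump} = m v R = (0.264)(12.4)(1.99/2) = 3.257 kg·m²/s.
L_i = 0 + 3.257 = 3.257 kg·m²/s.
After sticking, I_f = I_p + m R² = 0.8118 + (0.264)(1.99/2)² = 1.073 kg·m².
ω_f = L_i / I_f = 3.257 / 1.073 = 3.035 rad/s.

|ω_f| ≈ 3.04 rad/s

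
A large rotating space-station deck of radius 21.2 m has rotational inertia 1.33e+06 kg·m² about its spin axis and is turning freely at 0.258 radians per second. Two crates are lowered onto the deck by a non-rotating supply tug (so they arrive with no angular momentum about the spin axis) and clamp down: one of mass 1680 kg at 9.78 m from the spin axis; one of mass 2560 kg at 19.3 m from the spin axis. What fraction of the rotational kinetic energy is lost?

The added mass arrives with no angular momentum about the spin axis, and any external torque about the spin axis is negligible, so the system's angular momentum is conserved.
Added inertia Σmr² = (1680)(9.78)² + (2560)(19.3)² = 1.114e+06 kg·m²; I_f = 1.330e+06 + 1.114e+06 = 2.444e+06 kg·m².
ω_f = I_p ω_i / I_f = (1.330e+06)(0.258) / 2.444e+06 = 0.1404 rad/s.
KE_i = ½(1.330e+06)(0.2580 rad/s)² = 44270 J; KE_f = ½(2.444e+06)(0.1404)² = 24090 J.
Fraction lost = 0.4559.

fraction ≈ 0.456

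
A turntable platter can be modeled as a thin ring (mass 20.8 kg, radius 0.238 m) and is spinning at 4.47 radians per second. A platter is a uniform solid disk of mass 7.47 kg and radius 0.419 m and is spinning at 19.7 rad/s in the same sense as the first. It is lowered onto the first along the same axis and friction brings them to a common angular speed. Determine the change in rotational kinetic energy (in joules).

ΔKE ≈ -48.9 J

The coupling torques are internal; angular momentum about the shared axis is conserved.
Moments of inertia: I_A = (20.8)(0.238)² = 1.178 kg·m²; I_B = ½(7.47)(0.419)² = 0.6557 kg·m².
Taking A's sense as positive: L = (1.178)(4.47) + (0.6557)(19.7) = 18.18 kg·m²·rad/s.
Combined I = 1.178 + 0.6557 = 1.834 kg·m².
ω_f = L / I = 18.18 / 1.834 = 9.916 rad/s.
KE_i = ½ΣIω² = 139.0 J; KE_f = ½(1.834)(9.916)² = 90.15 J.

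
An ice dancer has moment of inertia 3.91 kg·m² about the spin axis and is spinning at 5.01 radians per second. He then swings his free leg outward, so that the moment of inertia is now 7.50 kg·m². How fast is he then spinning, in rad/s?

ω₂ ≈ 2.61 rad/s

No external torque acts about the spin axis, so angular momentum is conserved.
ω₂ = I₁ω₁ / I₂ = (3.910)(5.01 rad/s) / (7.500) = 2.612 rad/s.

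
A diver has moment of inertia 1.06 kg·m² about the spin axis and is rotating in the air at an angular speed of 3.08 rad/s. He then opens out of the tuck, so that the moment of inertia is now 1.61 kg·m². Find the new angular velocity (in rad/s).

Angular momentum about the spin axis is conserved since the torque about it is zero.
ω₂ = I₁ω₁ / I₂ = (1.060)(3.08 rad/s) / (1.610) = 2.028 rad/s.

ω₂ ≈ 2.03 rad/s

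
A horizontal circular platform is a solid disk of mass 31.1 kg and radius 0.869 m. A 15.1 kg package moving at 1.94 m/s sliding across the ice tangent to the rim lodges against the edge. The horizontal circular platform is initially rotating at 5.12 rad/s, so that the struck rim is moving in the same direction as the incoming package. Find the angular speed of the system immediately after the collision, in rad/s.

About the central axle the impulsive forces during the collision are internal, so angular momentum about that axis is conserved.
I_p = ½(31.1)(0.869)² = 11.74 kg·m². Taking the sense of the package's angular momentum as positive, L_{package} = m v R = (15.1)(1.94)(0.869) = 25.46 kg·m²/s.
L_i = +I_p ω_p + m v R = +(11.74)(5.12) + 25.46 = 85.58 kg·m²/s.
After sticking, I_f = I_p + m R² = 11.74 + (15.1)(0.869)² = 23.15 kg·m².
ω_f = L_i / I_f = 85.58 / 23.15 = 3.697 rad/s.

|ω_f| ≈ 3.70 rad/s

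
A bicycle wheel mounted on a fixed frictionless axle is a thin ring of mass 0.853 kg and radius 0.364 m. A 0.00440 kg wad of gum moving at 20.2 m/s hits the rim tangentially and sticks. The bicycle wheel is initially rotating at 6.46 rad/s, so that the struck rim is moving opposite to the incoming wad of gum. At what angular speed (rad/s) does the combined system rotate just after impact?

|ω_f| ≈ 6.14 rad/s

The axle reaction passes through the axle and exerts no torque about it; angular momentum about the axle is conserved through the impact.
I_p = (0.853)(0.364)² = 0.1130 kg·m². Taking the sense of the wad of gum's angular momentum as positive, L_{wad} = m v R = (0.00440)(20.2)(0.364) = 0.03235 kg·m²/s.
L_i = −I_p ω_p + m v R = −(0.1130)(6.46) + 0.03235 = -0.6978 kg·m²/s.
After sticking, I_f = I_p + m R² = 0.1130 + (0.00440)(0.364)² = 0.1136 kg·m².
ω_f = L_i / I_f = -0.6978 / 0.1136 = -6.142 rad/s.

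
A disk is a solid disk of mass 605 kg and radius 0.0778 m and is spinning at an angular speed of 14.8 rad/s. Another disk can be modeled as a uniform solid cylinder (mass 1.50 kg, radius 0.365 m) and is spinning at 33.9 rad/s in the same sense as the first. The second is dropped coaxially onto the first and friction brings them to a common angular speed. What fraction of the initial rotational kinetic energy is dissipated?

The coupling torques are internal; angular momentum about the shared axis is conserved.
Moments of inertia: I_A = ½(605)(0.0778)² = 1.831 kg·m²; I_B = ½(1.50)(0.365)² = 0.09992 kg·m².
Taking A's sense as positive: L = (1.831)(14.8) + (0.09992)(33.9) = 30.49 kg·m²·rad/s.
Combined I = 1.831 + 0.09992 = 1.931 kg·m².
ω_f = L / I = 30.49 / 1.931 = 15.79 rad/s.
KE_i = ½ΣIω² = 257.9 J; KE_f = ½(1.931)(15.79)² = 240.7 J.
Fraction dissipated = (KE_i − KE_f)/KE_i = 0.06700.

fraction ≈ 0.0670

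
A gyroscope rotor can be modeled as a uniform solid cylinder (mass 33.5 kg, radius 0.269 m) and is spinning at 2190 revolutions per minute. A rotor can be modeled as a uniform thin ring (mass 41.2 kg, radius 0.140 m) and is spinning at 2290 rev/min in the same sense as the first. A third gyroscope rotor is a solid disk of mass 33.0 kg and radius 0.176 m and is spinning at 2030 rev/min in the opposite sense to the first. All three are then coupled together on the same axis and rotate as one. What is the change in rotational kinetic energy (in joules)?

The coupling torques are internal; angular momentum about the shared axis is conserved.
Moments of inertia: I_A = ½(33.5)(0.269)² = 1.212 kg·m²; I_B = (41.2)(0.140)² = 0.8075 kg·m²; I_C = ½(33.0)(0.176)² = 0.5111 kg·m².
Taking A's sense as positive: L = (1.212)(2190) + (0.8075)(2290) − (0.5111)(2030) = 3466 kg·m²·rpm.
Combined I = 1.212 + 0.8075 + 0.5111 = 2.531 kg·m².
ω_f = L / I = 3466 / 2.531 = 1370 rpm.
KE_i = ½ΣIω² = 66640 J; KE_f = ½(2.531)(143.4)² = 26030 J.

ΔKE ≈ -40600 J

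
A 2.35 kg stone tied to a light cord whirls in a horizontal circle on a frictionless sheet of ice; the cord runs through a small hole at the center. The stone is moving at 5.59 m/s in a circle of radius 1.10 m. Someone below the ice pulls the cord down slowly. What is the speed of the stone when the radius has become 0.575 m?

Central (radial) force ⇒ zero torque about the center ⇒ m v r is constant.
v₂ = v₁ r₁ / r₂ = (5.59)(1.10) / (0.575) = 10.69 m/s.

v₂ ≈ 10.7 m/s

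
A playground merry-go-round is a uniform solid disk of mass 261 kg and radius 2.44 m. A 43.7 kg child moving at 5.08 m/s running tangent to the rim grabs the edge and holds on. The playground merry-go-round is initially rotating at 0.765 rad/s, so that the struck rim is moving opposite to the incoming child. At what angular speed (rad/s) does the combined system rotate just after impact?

|ω_f| ≈ 0.0508 rad/s

The axle reaction passes through the axle and exerts no torque about it; angular momentum about the axle is conserved through the impact.
I_p = ½(261)(2.44)² = 776.9 kg·m². Taking the sense of the child's angular momentum as positive, L_{child} = m v R = (43.7)(5.08)(2.44) = 541.7 kg·m²/s.
L_i = −I_p ω_p + m v R = −(776.9)(0.765) + 541.7 = -52.69 kg·m²/s.
After sticking, I_f = I_p + m R² = 776.9 + (43.7)(2.44)² = 1037 kg·m².
ω_f = L_i / I_f = -52.69 / 1037 = -0.05081 rad/s.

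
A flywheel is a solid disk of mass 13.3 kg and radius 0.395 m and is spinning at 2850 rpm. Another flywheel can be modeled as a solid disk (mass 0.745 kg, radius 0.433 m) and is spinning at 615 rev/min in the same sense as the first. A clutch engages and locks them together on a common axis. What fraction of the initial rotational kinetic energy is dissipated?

fraction ≈ 0.0387

No external torque acts about the common axis, so total angular momentum is conserved.
Moments of inertia: I_A = ½(13.3)(0.395)² = 1.038 kg·m²; I_B = ½(0.745)(0.433)² = 0.06984 kg·m².
Taking A's sense as positive: L = (1.038)(2850) + (0.06984)(615) = 3000 kg·m²·rpm.
Combined I = 1.038 + 0.06984 = 1.107 kg·m².
ω_f = L / I = 3000 / 1.107 = 2709 rpm.
KE_i = ½ΣIω² = 46350 J; KE_f = ½(1.107)(283.7)² = 44560 J.
Fraction dissipated = (KE_i − KE_f)/KE_i = 0.03866.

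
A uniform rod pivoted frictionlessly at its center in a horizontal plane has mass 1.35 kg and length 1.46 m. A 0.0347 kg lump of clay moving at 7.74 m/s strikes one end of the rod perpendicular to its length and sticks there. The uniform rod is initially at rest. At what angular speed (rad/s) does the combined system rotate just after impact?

|ω_f| ≈ 0.759 rad/s

About the pivot the impulsive forces during the collision are internal, so angular momentum about that axis is conserved.
I_p = (1/12)(1.35)(1.46)² = 0.2398 kg·m². Taking the sense of the lump of clay's angular momentum as positive, L_{lump} = m v R = (0.0347)(7.74)(1.46/2) = 0.1961 kg·m²/s.
L_i = 0 + 0.1961 = 0.1961 kg·m²/s.
After sticking, I_f = I_p + m R² = 0.2398 + (0.0347)(1.46/2)² = 0.2583 kg·m².
ω_f = L_i / I_f = 0.1961 / 0.2583 = 0.7591 rad/s.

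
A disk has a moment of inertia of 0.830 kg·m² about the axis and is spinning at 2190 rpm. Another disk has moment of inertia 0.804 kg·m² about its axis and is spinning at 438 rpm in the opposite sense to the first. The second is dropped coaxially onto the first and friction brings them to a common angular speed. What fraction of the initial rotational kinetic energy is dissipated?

fraction ≈ 0.682

No external torque acts about the common axis, so total angular momentum is conserved.
Taking A's sense as positive: L = (0.8300)(2190) − (0.8040)(438) = 1466 kg·m²·rpm.
Combined I = 0.8300 + 0.8040 = 1.634 kg·m².
ω_f = L / I = 1466 / 1.634 = 896.9 rpm.
KE_i = ½ΣIω² = 22670 J; KE_f = ½(1.634)(93.92)² = 7207 J.
Fraction dissipated = (KE_i − KE_f)/KE_i = 0.6821.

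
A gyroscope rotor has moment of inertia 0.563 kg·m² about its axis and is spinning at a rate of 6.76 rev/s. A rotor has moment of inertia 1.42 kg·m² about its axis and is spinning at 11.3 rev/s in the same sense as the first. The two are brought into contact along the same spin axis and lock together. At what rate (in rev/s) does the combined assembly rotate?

|ω_f| ≈ 10.0 rev/s

The coupling torques are internal; angular momentum about the shared axis is conserved.
Taking A's sense as positive: L = (0.5630)(6.76) + (1.420)(11.3) = 19.85 kg·m²·rev/s.
Combined I = 0.5630 + 1.420 = 1.983 kg·m².
ω_f = L / I = 19.85 / 1.983 = 10.01 rev/s.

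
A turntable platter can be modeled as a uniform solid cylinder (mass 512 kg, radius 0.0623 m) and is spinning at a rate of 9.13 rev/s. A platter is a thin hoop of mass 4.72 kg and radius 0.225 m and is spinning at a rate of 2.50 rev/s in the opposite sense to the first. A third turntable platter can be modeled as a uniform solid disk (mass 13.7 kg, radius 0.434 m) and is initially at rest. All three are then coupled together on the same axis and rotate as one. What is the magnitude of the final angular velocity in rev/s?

The coupling torques are internal; angular momentum about the shared axis is conserved.
Moments of inertia: I_A = ½(512)(0.0623)² = 0.9936 kg·m²; I_B = (4.72)(0.225)² = 0.2390 kg·m²; I_C = ½(13.7)(0.434)² = 1.290 kg·m².
Taking A's sense as positive: L = (0.9936)(9.13) − (0.2390)(2.50) = 8.474 kg·m²·rev/s.
Combined I = 0.9936 + 0.2390 + 1.290 = 2.523 kg·m².
ω_f = L / I = 8.474 / 2.523 = 3.359 rev/s.

|ω_f| ≈ 3.36 rev/s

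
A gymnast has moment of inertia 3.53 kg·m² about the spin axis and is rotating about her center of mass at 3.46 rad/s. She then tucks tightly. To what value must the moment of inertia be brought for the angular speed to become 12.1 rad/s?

With no external torque about the axis, L is conserved: I₁ω₁ = I₂ω₂.
I₂ = I₁ω₁ / ω₂ = (3.53)(3.46) / (12.1) = 1.009 kg·m².

I₂ ≈ 1.01 kg·m²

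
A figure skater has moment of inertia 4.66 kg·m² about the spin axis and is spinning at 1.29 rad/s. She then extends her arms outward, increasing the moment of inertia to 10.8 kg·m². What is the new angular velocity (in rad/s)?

ω₂ ≈ 0.557 rad/s

With no external torque about the axis, L is conserved: I₁ω₁ = I₂ω₂.
ω₂ = I₁ω₁ / I₂ = (4.660)(1.29 rad/s) / (10.80) = 0.5566 rad/s.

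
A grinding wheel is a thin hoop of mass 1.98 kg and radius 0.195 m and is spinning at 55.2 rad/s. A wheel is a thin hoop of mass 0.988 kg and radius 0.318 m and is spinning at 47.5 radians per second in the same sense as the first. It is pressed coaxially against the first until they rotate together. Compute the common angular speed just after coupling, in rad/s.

|ω_f| ≈ 50.8 rad/s

The coupling torques are internal; angular momentum about the shared axis is conserved.
Moments of inertia: I_A = (1.98)(0.195)² = 0.07529 kg·m²; I_B = (0.988)(0.318)² = 0.09991 kg·m².
Taking A's sense as positive: L = (0.07529)(55.2) + (0.09991)(47.5) = 8.902 kg·m²·rad/s.
Combined I = 0.07529 + 0.09991 = 0.1752 kg·m².
ω_f = L / I = 8.902 / 0.1752 = 50.81 rad/s.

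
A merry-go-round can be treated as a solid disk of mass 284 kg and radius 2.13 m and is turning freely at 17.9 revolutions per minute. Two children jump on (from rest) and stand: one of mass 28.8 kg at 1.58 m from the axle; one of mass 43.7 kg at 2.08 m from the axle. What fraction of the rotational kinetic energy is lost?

fraction ≈ 0.288

The added mass arrives with no angular momentum about the axle, and any external torque about the axle is negligible, so the system's angular momentum is conserved.
I_p = ½(284)(2.13)² = 644.2 kg·m².
Added inertia Σmr² = (28.8)(1.58)² + (43.7)(2.08)² = 261.0 kg·m²; I_f = 644.2 + 261.0 = 905.2 kg·m².
ω_f = I_p ω_i / I_f = (644.2)(17.9) / 905.2 = 12.74 rpm.
KE_i = ½(644.2)(1.874 rad/s)² = 1132 J; KE_f = ½(905.2)(1.334)² = 805.5 J.
Fraction lost = 0.2883.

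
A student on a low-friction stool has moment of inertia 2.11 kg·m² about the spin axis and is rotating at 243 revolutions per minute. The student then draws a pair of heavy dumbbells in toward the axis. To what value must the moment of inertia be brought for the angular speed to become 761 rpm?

Angular momentum about the spin axis is conserved since the torque about it is zero.
I₂ = I₁ω₁ / ω₂ = (2.11)(243) / (761) = 0.6738 kg·m².

I₂ ≈ 0.674 kg·m²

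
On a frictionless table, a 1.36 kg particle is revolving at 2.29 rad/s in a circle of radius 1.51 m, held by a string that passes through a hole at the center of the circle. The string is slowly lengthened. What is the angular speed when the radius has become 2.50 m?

The constraining force is radial, so m r² ω about the center is conserved.
ω₂ = ω₁ (r₁/r₂)² = (2.29)(1.51/2.50)² = 0.8354 rad/s.

ω₂ ≈ 0.835 rad/s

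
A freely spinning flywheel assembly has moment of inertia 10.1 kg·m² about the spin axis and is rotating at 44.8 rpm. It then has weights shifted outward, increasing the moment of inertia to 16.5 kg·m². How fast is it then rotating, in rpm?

ω₂ ≈ 27.4 rpm

No external torque acts about the spin axis, so angular momentum is conserved.
ω₂ = I₁ω₁ / I₂ = (10.10)(44.8 rpm) / (16.50) = 27.42 rpm.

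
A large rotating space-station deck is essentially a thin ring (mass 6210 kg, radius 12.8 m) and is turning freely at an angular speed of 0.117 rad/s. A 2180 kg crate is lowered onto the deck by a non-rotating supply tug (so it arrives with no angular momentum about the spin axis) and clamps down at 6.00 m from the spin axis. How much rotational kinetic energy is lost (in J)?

energy lost ≈ 499 J

No external torque acts about the spin axis; L_before = L_after.
I_p = (6210)(12.8)² = 1.017e+06 kg·m².
Added inertia Σmr² = (2180)(6.00)² = 78480 kg·m²; I_f = 1.017e+06 + 78480 = 1.096e+06 kg·m².
ω_f = I_p ω_i / I_f = (1.017e+06)(0.117) / 1.096e+06 = 0.1086 rad/s.
KE_i = ½(1.017e+06)(0.1170 rad/s)² = 6964 J; KE_f = ½(1.096e+06)(0.1086)² = 6465 J.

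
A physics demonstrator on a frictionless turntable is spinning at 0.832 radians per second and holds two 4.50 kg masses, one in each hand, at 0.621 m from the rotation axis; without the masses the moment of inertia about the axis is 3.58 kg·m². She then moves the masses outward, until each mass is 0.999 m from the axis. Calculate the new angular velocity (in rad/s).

ω₂ ≈ 0.467 rad/s

Angular momentum about the spin axis is conserved since the torque about it is zero.
I₁ = 3.58 + 2(4.50)(0.621)² = 7.051 kg·m²; I₂ = 3.58 + 2(4.50)(0.999)² = 12.56 kg·m².
ω₂ = I₁ω₁ / I₂ = (7.051)(0.832 rad/s) / (12.56) = 0.4670 rad/s.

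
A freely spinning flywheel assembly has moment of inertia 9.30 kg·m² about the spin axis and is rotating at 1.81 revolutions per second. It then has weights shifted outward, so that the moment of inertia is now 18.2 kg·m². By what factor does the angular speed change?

With no external torque about the axis, L is conserved: I₁ω₁ = I₂ω₂.
ω₂/ω₁ = I₁/I₂ = 9.300 / 18.20 = 0.5110.

ω₂/ω₁ ≈ 0.511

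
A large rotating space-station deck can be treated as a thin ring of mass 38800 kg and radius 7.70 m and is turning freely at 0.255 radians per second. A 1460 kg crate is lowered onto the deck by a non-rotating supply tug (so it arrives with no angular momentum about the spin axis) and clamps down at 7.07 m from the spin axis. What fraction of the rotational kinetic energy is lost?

The added mass arrives with no angular momentum about the spin axis, and any external torque about the spin axis is negligible, so the system's angular momentum is conserved.
I_p = (38800)(7.70)² = 2.300e+06 kg·m².
Added inertia Σmr² = (1460)(7.07)² = 72980 kg·m²; I_f = 2.300e+06 + 72980 = 2.373e+06 kg·m².
ω_f = I_p ω_i / I_f = (2.300e+06)(0.255) / 2.373e+06 = 0.2472 rad/s.
KE_i = ½(2.300e+06)(0.2550 rad/s)² = 74790 J; KE_f = ½(2.373e+06)(0.2472)² = 72490 J.
Fraction lost = 0.03075.

fraction ≈ 0.0307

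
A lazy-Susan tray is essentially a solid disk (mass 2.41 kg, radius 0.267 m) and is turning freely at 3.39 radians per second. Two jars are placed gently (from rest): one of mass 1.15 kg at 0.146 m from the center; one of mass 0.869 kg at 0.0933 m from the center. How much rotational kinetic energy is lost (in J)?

energy lost ≈ 0.134 J

The added mass arrives with no angular momentum about the center, and any external torque about the center is negligible, so the system's angular momentum is conserved.
I_p = ½(2.41)(0.267)² = 0.08590 kg·m².
Added inertia Σmr² = (1.15)(0.146)² + (0.869)(0.0933)² = 0.03208 kg·m²; I_f = 0.08590 + 0.03208 = 0.1180 kg·m².
ω_f = I_p ω_i / I_f = (0.08590)(3.39) / 0.1180 = 2.468 rad/s.
KE_i = ½(0.08590)(3.390 rad/s)² = 0.4936 J; KE_f = ½(0.1180)(2.468)² = 0.3594 J.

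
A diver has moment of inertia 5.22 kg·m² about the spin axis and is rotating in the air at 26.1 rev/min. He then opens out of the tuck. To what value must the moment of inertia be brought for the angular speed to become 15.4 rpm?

No external torque acts about the spin axis, so angular momentum is conserved.
I₂ = I₁ω₁ / ω₂ = (5.22)(26.1) / (15.4) = 8.847 kg·m².

I₂ ≈ 8.85 kg·m²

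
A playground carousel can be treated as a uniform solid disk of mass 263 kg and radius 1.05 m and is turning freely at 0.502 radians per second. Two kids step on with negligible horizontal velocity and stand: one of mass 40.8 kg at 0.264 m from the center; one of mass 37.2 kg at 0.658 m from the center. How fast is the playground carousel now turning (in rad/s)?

ω_f ≈ 0.444 rad/s

No external torque acts about the center; L_before = L_after.
I_p = ½(263)(1.05)² = 145.0 kg·m².
Added inertia Σmr² = (40.8)(0.264)² + (37.2)(0.658)² = 18.95 kg·m²; I_f = 145.0 + 18.95 = 163.9 kg·m².
ω_f = I_p ω_i / I_f = (145.0)(0.502) / 163.9 = 0.4440 rad/s.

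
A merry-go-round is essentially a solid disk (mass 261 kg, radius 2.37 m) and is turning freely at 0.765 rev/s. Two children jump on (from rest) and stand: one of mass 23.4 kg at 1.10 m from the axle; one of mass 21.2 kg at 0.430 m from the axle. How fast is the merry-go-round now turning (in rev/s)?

ω_f ≈ 0.733 rev/s

No external torque acts about the axle; L_before = L_after.
I_p = ½(261)(2.37)² = 733.0 kg·m².
Added inertia Σmr² = (23.4)(1.10)² + (21.2)(0.430)² = 32.23 kg·m²; I_f = 733.0 + 32.23 = 765.2 kg·m².
ω_f = I_p ω_i / I_f = (733.0)(0.765) / 765.2 = 0.7328 rev/s.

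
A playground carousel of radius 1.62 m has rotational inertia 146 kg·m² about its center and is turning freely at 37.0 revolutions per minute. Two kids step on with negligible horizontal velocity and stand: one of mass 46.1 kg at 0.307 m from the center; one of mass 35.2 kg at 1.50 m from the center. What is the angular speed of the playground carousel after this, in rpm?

ω_f ≈ 23.5 rpm

The added mass arrives with no angular momentum about the center, and any external torque about the center is negligible, so the system's angular momentum is conserved.
Added inertia Σmr² = (46.1)(0.307)² + (35.2)(1.50)² = 83.54 kg·m²; I_f = 146.0 + 83.54 = 229.5 kg·m².
ω_f = I_p ω_i / I_f = (146.0)(37.0) / 229.5 = 23.53 rpm.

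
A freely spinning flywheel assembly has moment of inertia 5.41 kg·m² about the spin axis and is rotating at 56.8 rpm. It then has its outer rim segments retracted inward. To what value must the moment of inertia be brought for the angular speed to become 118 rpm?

Angular momentum about the spin axis is conserved since the torque about it is zero.
I₂ = I₁ω₁ / ω₂ = (5.41)(56.8) / (118) = 2.604 kg·m².

I₂ ≈ 2.60 kg·m²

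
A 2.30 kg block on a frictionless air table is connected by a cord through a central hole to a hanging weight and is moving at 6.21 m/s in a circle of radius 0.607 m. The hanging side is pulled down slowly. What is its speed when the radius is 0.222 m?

v₂ ≈ 17.0 m/s

Central (radial) force ⇒ zero torque about the center ⇒ m v r is constant.
v₂ = v₁ r₁ / r₂ = (6.21)(0.607) / (0.222) = 16.98 m/s.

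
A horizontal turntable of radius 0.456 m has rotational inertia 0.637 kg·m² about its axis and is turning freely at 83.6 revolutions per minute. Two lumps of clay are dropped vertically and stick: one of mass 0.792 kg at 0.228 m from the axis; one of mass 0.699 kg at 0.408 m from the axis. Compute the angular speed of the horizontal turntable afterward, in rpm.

ω_f ≈ 67.0 rpm

The added mass arrives with no angular momentum about the axis, and any external torque about the axis is negligible, so the system's angular momentum is conserved.
Added inertia Σmr² = (0.792)(0.228)² + (0.699)(0.408)² = 0.1575 kg·m²; I_f = 0.6370 + 0.1575 = 0.7945 kg·m².
ω_f = I_p ω_i / I_f = (0.6370)(83.6) / 0.7945 = 67.02 rpm.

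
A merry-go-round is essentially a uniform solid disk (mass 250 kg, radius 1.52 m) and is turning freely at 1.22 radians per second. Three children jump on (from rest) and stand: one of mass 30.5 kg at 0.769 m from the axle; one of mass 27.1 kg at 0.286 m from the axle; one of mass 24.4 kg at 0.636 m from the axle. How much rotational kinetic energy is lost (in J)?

energy lost ≈ 20.3 J

The added mass arrives with no angular momentum about the axle, and any external torque about the axle is negligible, so the system's angular momentum is conserved.
I_p = ½(250)(1.52)² = 288.8 kg·m².
Added inertia Σmr² = (30.5)(0.769)² + (27.1)(0.286)² + (24.4)(0.636)² = 30.12 kg·m²; I_f = 288.8 + 30.12 = 318.9 kg·m².
ω_f = I_p ω_i / I_f = (288.8)(1.22) / 318.9 = 1.105 rad/s.
KE_i = ½(288.8)(1.220 rad/s)² = 214.9 J; KE_f = ½(318.9)(1.105)² = 194.6 J.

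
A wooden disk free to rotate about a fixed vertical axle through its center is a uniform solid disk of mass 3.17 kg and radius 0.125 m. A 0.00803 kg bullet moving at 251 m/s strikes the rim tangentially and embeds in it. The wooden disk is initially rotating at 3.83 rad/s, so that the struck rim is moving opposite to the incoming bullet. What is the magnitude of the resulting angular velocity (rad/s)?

The axle reaction passes through the axle and exerts no torque about it; angular momentum about the axle is conserved through the impact.
I_p = ½(3.17)(0.125)² = 0.02477 kg·m². Taking the sense of the bullet's angular momentum as positive, L_{bullet} = m v R = (0.00803)(251)(0.125) = 0.2519 kg·m²/s.
L_i = −I_p ω_p + m v R = −(0.02477)(3.83) + 0.2519 = 0.1571 kg·m²/s.
After sticking, I_f = I_p + m R² = 0.02477 + (0.00803)(0.125)² = 0.02489 kg·m².
ω_f = L_i / I_f = 0.1571 / 0.02489 = 6.311 rad/s.

|ω_f| ≈ 6.31 rad/s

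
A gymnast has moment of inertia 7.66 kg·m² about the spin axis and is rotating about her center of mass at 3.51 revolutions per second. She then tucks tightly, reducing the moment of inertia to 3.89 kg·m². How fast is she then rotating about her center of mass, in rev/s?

With no external torque about the axis, L is conserved: I₁ω₁ = I₂ω₂.
ω₂ = I₁ω₁ / I₂ = (7.660)(3.51 rev/s) / (3.890) = 6.912 rev/s.

ω₂ ≈ 6.91 rev/s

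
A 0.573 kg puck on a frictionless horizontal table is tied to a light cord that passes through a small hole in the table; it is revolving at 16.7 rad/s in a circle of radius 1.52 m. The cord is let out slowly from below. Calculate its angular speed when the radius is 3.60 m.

ω₂ ≈ 2.98 rad/s

No torque about the axis ⇒ m r₁² ω₁ = m r₂² ω₂.
ω₂ = ω₁ (r₁/r₂)² = (16.7)(1.52/3.60)² = 2.977 rad/s.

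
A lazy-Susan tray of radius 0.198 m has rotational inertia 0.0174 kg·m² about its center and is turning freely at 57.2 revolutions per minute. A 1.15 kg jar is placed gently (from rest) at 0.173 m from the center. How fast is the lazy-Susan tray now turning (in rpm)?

ω_f ≈ 19.2 rpm

The added mass arrives with no angular momentum about the center, and any external torque about the center is negligible, so the system's angular momentum is conserved.
Added inertia Σmr² = (1.15)(0.173)² = 0.03442 kg·m²; I_f = 0.01740 + 0.03442 = 0.05182 kg·m².
ω_f = I_p ω_i / I_f = (0.01740)(57.2) / 0.05182 = 19.21 rpm.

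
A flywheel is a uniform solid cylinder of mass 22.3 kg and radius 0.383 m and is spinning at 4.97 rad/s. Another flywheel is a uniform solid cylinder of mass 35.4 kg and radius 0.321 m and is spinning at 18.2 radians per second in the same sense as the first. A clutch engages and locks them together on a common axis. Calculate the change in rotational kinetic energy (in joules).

The coupling torques are internal; angular momentum about the shared axis is conserved.
Moments of inertia: I_A = ½(22.3)(0.383)² = 1.636 kg·m²; I_B = ½(35.4)(0.321)² = 1.824 kg·m².
Taking A's sense as positive: L = (1.636)(4.97) + (1.824)(18.2) = 41.32 kg·m²·rad/s.
Combined I = 1.636 + 1.824 = 3.459 kg·m².
ω_f = L / I = 41.32 / 3.459 = 11.94 rad/s.
KE_i = ½ΣIω² = 322.3 J; KE_f = ½(3.459)(11.94)² = 246.8 J.

ΔKE ≈ -75.5 J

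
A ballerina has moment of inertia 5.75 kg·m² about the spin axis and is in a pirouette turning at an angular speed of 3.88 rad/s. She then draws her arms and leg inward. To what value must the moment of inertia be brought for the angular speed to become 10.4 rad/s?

Angular momentum about the spin axis is conserved since the torque about it is zero.
I₂ = I₁ω₁ / ω₂ = (5.75)(3.88) / (10.4) = 2.145 kg·m².

I₂ ≈ 2.15 kg·m²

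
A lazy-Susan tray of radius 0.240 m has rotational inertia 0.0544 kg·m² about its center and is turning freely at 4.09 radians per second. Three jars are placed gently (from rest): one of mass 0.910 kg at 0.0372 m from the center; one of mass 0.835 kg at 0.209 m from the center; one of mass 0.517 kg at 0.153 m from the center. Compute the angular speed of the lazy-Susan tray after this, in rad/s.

The added mass arrives with no angular momentum about the center, and any external torque about the center is negligible, so the system's angular momentum is conserved.
Added inertia Σmr² = (0.910)(0.0372)² + (0.835)(0.209)² + (0.517)(0.153)² = 0.04984 kg·m²; I_f = 0.05440 + 0.04984 = 0.1042 kg·m².
ω_f = I_p ω_i / I_f = (0.05440)(4.09) / 0.1042 = 2.135 rad/s.

ω_f ≈ 2.13 rad/s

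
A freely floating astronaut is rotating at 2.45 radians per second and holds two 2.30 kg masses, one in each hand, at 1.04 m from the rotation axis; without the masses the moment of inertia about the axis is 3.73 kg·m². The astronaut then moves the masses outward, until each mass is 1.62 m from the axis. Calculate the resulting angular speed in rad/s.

With no external torque about the axis, L is conserved: I₁ω₁ = I₂ω₂.
I₁ = 3.73 + 2(2.30)(1.04)² = 8.705 kg·m²; I₂ = 3.73 + 2(2.30)(1.62)² = 15.80 kg·m².
ω₂ = I₁ω₁ / I₂ = (8.705)(2.45 rad/s) / (15.80) = 1.350 rad/s.

ω₂ ≈ 1.35 rad/s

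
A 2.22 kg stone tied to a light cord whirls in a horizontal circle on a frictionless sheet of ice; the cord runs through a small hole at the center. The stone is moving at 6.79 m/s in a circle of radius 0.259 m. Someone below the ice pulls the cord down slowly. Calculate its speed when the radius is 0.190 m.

The only horizontal force on the mass is along the cord (radial), so it exerts no torque about the hole and angular momentum m v r is conserved.
v₂ = v₁ r₁ / r₂ = (6.79)(0.259) / (0.190) = 9.256 m/s.

v₂ ≈ 9.26 m/s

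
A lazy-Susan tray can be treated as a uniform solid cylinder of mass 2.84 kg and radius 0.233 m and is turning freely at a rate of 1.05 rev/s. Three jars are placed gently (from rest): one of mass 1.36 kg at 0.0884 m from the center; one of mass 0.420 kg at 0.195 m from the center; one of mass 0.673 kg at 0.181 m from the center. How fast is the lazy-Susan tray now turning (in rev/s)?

The added mass arrives with no angular momentum about the center, and any external torque about the center is negligible, so the system's angular momentum is conserved.
I_p = ½(2.84)(0.233)² = 0.07709 kg·m².
Added inertia Σmr² = (1.36)(0.0884)² + (0.420)(0.195)² + (0.673)(0.181)² = 0.04865 kg·m²; I_f = 0.07709 + 0.04865 = 0.1257 kg·m².
ω_f = I_p ω_i / I_f = (0.07709)(1.05) / 0.1257 = 0.6438 rev/s.

ω_f ≈ 0.644 rev/s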